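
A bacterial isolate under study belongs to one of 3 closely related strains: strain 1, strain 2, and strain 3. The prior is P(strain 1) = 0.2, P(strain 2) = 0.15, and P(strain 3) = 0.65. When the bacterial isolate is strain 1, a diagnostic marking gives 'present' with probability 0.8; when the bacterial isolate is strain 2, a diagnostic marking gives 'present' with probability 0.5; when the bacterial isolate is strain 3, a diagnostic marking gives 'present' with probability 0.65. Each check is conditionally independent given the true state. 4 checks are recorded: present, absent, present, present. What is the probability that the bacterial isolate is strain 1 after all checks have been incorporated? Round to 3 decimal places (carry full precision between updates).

0.222

Each posterior becomes the prior for the next update.
After 'present': normaliser = 0.8·0.2000 + 0.5·0.1500 + 0.65·0.6500; P(strain 1) ≈ 0.2433, P(strain 2) ≈ 0.1141, P(strain 3) ≈ 0.6426
After 'absent': normaliser = 0.2·0.2433 + 0.5·0.1141 + 0.35·0.6426; P(strain 1) ≈ 0.1472, P(strain 2) ≈ 0.1725, P(strain 3) ≈ 0.6803
After 'present': normaliser = 0.8·0.1472 + 0.5·0.1725 + 0.65·0.6803; P(strain 1) ≈ 0.1822, P(strain 2) ≈ 0.1335, P(strain 3) ≈ 0.6843
After 'present': normaliser = 0.8·0.1822 + 0.5·0.1335 + 0.65·0.6843; P(strain 1) ≈ 0.2218, P(strain 2) ≈ 0.1015, P(strain 3) ≈ 0.6767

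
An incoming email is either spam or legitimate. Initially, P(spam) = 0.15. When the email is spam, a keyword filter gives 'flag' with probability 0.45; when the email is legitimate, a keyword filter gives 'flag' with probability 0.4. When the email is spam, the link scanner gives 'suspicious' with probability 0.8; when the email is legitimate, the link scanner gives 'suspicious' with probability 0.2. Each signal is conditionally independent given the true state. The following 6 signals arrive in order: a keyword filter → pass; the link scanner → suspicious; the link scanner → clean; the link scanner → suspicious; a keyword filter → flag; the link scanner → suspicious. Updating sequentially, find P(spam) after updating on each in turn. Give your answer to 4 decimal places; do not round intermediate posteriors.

0.7444

Each posterior becomes the prior for the next update.
After a keyword filter='pass': P(spam) = 0.55·0.1500 / (0.55·0.1500 + 0.6·0.8500) ≈ 0.1392
After the link scanner='suspicious': P(spam) = 0.8·0.1392 / (0.8·0.1392 + 0.2·0.8608) ≈ 0.3929
After the link scanner='clean': P(spam) = 0.2·0.3929 / (0.2·0.3929 + 0.8·0.6071) ≈ 0.1392
After the link scanner='suspicious': P(spam) = 0.8·0.1392 / (0.8·0.1392 + 0.2·0.8608) ≈ 0.3929
After a keyword filter='flag': P(spam) = 0.45·0.3929 / (0.45·0.3929 + 0.4·0.6071) ≈ 0.4213
After the link scanner='suspicious': P(spam) = 0.8·0.4213 / (0.8·0.4213 + 0.2·0.5787) ≈ 0.7444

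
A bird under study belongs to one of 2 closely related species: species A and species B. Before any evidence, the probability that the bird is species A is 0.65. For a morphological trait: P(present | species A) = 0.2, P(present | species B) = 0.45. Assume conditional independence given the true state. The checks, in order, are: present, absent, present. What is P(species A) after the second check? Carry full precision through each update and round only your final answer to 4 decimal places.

0.5456

After 'present': P(species A) = 0.2·0.6500 / (0.2·0.6500 + 0.45·0.3500) ≈ 0.4522
After 'absent': P(species A) = 0.8·0.4522 / (0.8·0.4522 + 0.55·0.5478) ≈ 0.5456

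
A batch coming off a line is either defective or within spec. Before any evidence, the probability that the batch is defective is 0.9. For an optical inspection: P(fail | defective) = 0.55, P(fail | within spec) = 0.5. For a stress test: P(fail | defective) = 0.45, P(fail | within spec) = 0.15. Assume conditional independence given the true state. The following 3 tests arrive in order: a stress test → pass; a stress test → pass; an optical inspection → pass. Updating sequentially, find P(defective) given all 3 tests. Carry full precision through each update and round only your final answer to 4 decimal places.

0.7723

Each posterior becomes the prior for the next update.
After a stress test='pass': P(defective) = 0.55·0.9000 / (0.55·0.9000 + 0.85·0.1000) ≈ 0.8534
After a stress test='pass': P(defective) = 0.55·0.8534 / (0.55·0.8534 + 0.85·0.1466) ≈ 0.7903
After an optical inspection='pass': P(defective) = 0.45·0.7903 / (0.45·0.7903 + 0.5·0.2097) ≈ 0.7723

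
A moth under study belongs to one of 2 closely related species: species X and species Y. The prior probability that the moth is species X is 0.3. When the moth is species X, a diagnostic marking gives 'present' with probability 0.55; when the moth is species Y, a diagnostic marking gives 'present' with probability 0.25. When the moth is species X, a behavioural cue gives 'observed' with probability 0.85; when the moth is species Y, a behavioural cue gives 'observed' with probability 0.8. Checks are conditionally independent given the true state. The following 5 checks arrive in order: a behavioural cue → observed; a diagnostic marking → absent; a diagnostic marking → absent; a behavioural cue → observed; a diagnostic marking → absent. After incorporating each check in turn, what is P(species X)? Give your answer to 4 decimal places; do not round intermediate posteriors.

After a behavioural cue='observed': P(species X) = 0.85·0.3000 / (0.85·0.3000 + 0.8·0.7000) ≈ 0.3129
After a diagnostic marking='absent': P(species X) = 0.45·0.3129 / (0.45·0.3129 + 0.75·0.6871) ≈ 0.2146
After a diagnostic marking='absent': P(species X) = 0.45·0.2146 / (0.45·0.2146 + 0.75·0.7854) ≈ 0.1408
After a behavioural cue='observed': P(species X) = 0.85·0.1408 / (0.85·0.1408 + 0.8·0.8592) ≈ 0.1483
After a diagnostic marking='absent': P(species X) = 0.45·0.1483 / (0.45·0.1483 + 0.75·0.8517) ≈ 0.0946

0.0946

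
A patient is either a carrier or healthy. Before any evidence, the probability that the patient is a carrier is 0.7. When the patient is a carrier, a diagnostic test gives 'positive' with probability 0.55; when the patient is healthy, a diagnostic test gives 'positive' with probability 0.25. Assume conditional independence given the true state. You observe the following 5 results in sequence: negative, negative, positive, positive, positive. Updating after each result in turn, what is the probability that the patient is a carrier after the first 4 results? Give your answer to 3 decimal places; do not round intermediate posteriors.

Apply Bayes' rule sequentially, carrying P(carrier) forward.
After 'negative': P(carrier) = 0.45·0.7000 / (0.45·0.7000 + 0.75·0.3000) ≈ 0.5833
After 'negative': P(carrier) = 0.45·0.5833 / (0.45·0.5833 + 0.75·0.4167) ≈ 0.4565
After 'positive': P(carrier) = 0.55·0.4565 / (0.55·0.4565 + 0.25·0.5435) ≈ 0.6489
After 'positive': P(carrier) = 0.55·0.6489 / (0.55·0.6489 + 0.25·0.3511) ≈ 0.8026

0.803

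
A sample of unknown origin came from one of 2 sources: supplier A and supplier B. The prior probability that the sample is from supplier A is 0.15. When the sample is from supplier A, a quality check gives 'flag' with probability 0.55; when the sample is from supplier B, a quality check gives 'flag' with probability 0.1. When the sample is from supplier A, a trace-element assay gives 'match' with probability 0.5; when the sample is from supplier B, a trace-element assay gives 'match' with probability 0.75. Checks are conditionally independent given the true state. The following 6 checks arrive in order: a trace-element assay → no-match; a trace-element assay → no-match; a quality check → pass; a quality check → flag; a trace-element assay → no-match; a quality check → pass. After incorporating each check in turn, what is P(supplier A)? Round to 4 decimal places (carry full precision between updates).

Apply Bayes' rule sequentially, carrying P(supplier A) forward.
After a trace-element assay='no-match': P(supplier A) = 0.5·0.1500 / (0.5·0.1500 + 0.25·0.8500) ≈ 0.2609
After a trace-element assay='no-match': P(supplier A) = 0.5·0.2609 / (0.5·0.2609 + 0.25·0.7391) ≈ 0.4138
After a quality check='pass': P(supplier A) = 0.45·0.4138 / (0.45·0.4138 + 0.9·0.5862) ≈ 0.2609
After a quality check='flag': P(supplier A) = 0.55·0.2609 / (0.55·0.2609 + 0.1·0.7391) ≈ 0.6600
After a trace-element assay='no-match': P(supplier A) = 0.5·0.6600 / (0.5·0.6600 + 0.25·0.3400) ≈ 0.7952
After a quality check='pass': P(supplier A) = 0.45·0.7952 / (0.45·0.7952 + 0.9·0.2048) ≈ 0.6600

0.6600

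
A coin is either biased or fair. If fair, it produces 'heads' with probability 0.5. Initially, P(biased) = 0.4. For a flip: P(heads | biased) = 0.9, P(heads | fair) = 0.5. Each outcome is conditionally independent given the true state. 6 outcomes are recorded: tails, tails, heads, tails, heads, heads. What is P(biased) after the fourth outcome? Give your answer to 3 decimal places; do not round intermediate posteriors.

0.010

After 'tails': P(biased) = 0.1·0.4000 / (0.1·0.4000 + 0.5·0.6000) ≈ 0.1176
After 'tails': P(biased) = 0.1·0.1176 / (0.1·0.1176 + 0.5·0.8824) ≈ 0.0260
After 'heads': P(biased) = 0.9·0.0260 / (0.9·0.0260 + 0.5·0.9740) ≈ 0.0458
After 'tails': P(biased) = 0.1·0.0458 / (0.1·0.0458 + 0.5·0.9542) ≈ 0.0095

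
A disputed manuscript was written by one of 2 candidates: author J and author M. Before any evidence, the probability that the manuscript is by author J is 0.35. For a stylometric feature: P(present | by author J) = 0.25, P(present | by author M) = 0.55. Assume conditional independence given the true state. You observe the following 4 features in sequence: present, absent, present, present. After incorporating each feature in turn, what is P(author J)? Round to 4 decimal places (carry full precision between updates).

After 'present': P(author J) = 0.25·0.3500 / (0.25·0.3500 + 0.55·0.6500) ≈ 0.1966
After 'absent': P(author J) = 0.75·0.1966 / (0.75·0.1966 + 0.45·0.8034) ≈ 0.2897
After 'present': P(author J) = 0.25·0.2897 / (0.25·0.2897 + 0.55·0.7103) ≈ 0.1564
After 'present': P(author J) = 0.25·0.1564 / (0.25·0.1564 + 0.55·0.8436) ≈ 0.0777

0.0777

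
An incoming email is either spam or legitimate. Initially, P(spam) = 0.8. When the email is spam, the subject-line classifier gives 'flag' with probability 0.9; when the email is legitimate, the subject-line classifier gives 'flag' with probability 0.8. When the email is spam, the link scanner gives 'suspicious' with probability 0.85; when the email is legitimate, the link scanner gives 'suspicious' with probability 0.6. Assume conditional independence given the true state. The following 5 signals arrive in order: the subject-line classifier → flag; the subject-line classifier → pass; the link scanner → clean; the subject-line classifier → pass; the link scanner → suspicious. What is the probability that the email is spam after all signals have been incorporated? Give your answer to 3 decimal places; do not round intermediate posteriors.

After the subject-line classifier='flag': P(spam) = 0.9·0.8000 / (0.9·0.8000 + 0.8·0.2000) ≈ 0.8182
After the subject-line classifier='pass': P(spam) = 0.1·0.8182 / (0.1·0.8182 + 0.2·0.1818) ≈ 0.6923
After the link scanner='clean': P(spam) = 0.15·0.6923 / (0.15·0.6923 + 0.4·0.3077) ≈ 0.4576
After the subject-line classifier='pass': P(spam) = 0.1·0.4576 / (0.1·0.4576 + 0.2·0.5424) ≈ 0.2967
After the link scanner='suspicious': P(spam) = 0.85·0.2967 / (0.85·0.2967 + 0.6·0.7033) ≈ 0.3741

0.374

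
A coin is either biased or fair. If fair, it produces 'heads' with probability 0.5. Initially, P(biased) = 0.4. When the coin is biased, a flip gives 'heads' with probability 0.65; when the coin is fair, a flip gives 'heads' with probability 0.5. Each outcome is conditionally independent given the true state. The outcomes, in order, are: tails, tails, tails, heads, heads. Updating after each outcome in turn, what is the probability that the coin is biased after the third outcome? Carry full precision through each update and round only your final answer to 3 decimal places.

Each posterior becomes the prior for the next update.
After 'tails': P(biased) = 0.35·0.4000 / (0.35·0.4000 + 0.5·0.6000) ≈ 0.3182
After 'tails': P(biased) = 0.35·0.3182 / (0.35·0.3182 + 0.5·0.6818) ≈ 0.2462
After 'tails': P(biased) = 0.35·0.2462 / (0.35·0.2462 + 0.5·0.7538) ≈ 0.1861

0.186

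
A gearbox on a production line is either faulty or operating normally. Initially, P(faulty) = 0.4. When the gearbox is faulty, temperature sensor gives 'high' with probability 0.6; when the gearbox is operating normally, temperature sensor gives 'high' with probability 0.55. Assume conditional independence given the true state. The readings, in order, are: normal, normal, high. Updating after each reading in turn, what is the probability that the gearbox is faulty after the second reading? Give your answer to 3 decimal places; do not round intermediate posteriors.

Each posterior becomes the prior for the next update.
After 'normal': P(faulty) = 0.4·0.4000 / (0.4·0.4000 + 0.45·0.6000) ≈ 0.3721
After 'normal': P(faulty) = 0.4·0.3721 / (0.4·0.3721 + 0.45·0.6279) ≈ 0.3450

0.345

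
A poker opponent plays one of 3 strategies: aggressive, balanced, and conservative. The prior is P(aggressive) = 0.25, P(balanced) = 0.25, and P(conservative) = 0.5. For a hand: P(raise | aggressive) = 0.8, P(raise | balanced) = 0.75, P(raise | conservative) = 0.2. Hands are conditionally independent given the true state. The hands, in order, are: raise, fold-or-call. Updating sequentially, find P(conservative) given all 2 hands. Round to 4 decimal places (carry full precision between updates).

0.4794

After 'raise': normaliser = 0.8·0.2500 + 0.75·0.2500 + 0.2·0.5000; P(aggressive) ≈ 0.4103, P(balanced) ≈ 0.3846, P(conservative) ≈ 0.2051
After 'fold-or-call': normaliser = 0.2·0.4103 + 0.25·0.3846 + 0.8·0.2051; P(aggressive) ≈ 0.2397, P(balanced) ≈ 0.2809, P(conservative) ≈ 0.4794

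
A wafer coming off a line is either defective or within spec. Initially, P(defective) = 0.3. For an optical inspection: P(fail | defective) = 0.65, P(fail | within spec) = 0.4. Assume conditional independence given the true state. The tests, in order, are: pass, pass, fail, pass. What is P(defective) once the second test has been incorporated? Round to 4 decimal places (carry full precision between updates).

Each posterior becomes the prior for the next update.
After 'pass': P(defective) = 0.35·0.3000 / (0.35·0.3000 + 0.6·0.7000) ≈ 0.2000
After 'pass': P(defective) = 0.35·0.2000 / (0.35·0.2000 + 0.6·0.8000) ≈ 0.1273

0.1273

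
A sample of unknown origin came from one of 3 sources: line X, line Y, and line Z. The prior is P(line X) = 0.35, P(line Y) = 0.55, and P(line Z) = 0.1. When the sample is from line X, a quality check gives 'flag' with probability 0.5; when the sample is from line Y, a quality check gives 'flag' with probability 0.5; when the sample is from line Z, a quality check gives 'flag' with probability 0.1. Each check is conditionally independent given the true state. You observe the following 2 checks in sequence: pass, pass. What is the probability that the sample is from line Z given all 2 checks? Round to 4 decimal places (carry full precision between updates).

After 'pass': normaliser = 0.5·0.3500 + 0.5·0.5500 + 0.9·0.1000; P(line X) ≈ 0.3241, P(line Y) ≈ 0.5093, P(line Z) ≈ 0.1667
After 'pass': normaliser = 0.5·0.3241 + 0.5·0.5093 + 0.9·0.1667; P(line X) ≈ 0.2859, P(line Y) ≈ 0.4493, P(line Z) ≈ 0.2647

0.2647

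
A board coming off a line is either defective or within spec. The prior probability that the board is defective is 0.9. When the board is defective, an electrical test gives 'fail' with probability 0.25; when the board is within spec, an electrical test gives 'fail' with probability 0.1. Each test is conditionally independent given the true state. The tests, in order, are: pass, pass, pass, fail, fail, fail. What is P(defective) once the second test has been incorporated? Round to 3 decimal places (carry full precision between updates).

0.862

After 'pass': P(defective) = 0.75·0.9000 / (0.75·0.9000 + 0.9·0.1000) ≈ 0.8824
After 'pass': P(defective) = 0.75·0.8824 / (0.75·0.8824 + 0.9·0.1176) ≈ 0.8621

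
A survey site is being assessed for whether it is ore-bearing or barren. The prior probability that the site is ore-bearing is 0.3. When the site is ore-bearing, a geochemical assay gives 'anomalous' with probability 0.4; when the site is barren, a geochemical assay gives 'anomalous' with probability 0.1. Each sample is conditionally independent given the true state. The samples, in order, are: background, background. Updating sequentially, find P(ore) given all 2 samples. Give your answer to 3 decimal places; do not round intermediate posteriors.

After 'background': P(ore) = 0.6·0.3000 / (0.6·0.3000 + 0.9·0.7000) ≈ 0.2222
After 'background': P(ore) = 0.6·0.2222 / (0.6·0.2222 + 0.9·0.7778) ≈ 0.1600

0.160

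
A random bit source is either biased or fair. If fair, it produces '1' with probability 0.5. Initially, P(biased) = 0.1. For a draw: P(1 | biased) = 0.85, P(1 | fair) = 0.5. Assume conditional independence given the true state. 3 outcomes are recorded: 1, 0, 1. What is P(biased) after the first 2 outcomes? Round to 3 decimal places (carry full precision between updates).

After '1': P(biased) = 0.85·0.1000 / (0.85·0.1000 + 0.5·0.9000) ≈ 0.1589
After '0': P(biased) = 0.15·0.1589 / (0.15·0.1589 + 0.5·0.8411) ≈ 0.0536

0.054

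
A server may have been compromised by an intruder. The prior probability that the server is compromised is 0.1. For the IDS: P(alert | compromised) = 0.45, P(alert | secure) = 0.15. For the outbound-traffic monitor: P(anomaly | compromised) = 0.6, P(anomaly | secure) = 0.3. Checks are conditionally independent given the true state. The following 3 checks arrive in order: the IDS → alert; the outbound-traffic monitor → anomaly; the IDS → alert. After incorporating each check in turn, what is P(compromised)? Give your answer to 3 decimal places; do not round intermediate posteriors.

After the IDS='alert': P(compromised) = 0.45·0.1000 / (0.45·0.1000 + 0.15·0.9000) ≈ 0.2500
After the outbound-traffic monitor='anomaly': P(compromised) = 0.6·0.2500 / (0.6·0.2500 + 0.3·0.7500) ≈ 0.4000
After the IDS='alert': P(compromised) = 0.45·0.4000 / (0.45·0.4000 + 0.15·0.6000) ≈ 0.6667

0.667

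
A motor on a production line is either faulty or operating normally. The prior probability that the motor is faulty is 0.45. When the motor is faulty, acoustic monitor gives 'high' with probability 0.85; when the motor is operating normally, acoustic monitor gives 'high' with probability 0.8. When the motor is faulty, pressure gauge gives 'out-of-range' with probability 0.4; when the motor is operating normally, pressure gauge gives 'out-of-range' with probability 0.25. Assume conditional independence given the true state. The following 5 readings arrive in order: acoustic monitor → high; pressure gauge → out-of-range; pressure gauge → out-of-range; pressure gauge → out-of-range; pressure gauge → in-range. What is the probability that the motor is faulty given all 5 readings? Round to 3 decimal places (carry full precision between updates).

After acoustic monitor='high': P(faulty) = 0.85·0.4500 / (0.85·0.4500 + 0.8·0.5500) ≈ 0.4650
After pressure gauge='out-of-range': P(faulty) = 0.4·0.4650 / (0.4·0.4650 + 0.25·0.5350) ≈ 0.5817
After pressure gauge='out-of-range': P(faulty) = 0.4·0.5817 / (0.4·0.5817 + 0.25·0.4183) ≈ 0.6900
After pressure gauge='out-of-range': P(faulty) = 0.4·0.6900 / (0.4·0.6900 + 0.25·0.3100) ≈ 0.7807
After pressure gauge='in-range': P(faulty) = 0.6·0.7807 / (0.6·0.7807 + 0.75·0.2193) ≈ 0.7402

0.740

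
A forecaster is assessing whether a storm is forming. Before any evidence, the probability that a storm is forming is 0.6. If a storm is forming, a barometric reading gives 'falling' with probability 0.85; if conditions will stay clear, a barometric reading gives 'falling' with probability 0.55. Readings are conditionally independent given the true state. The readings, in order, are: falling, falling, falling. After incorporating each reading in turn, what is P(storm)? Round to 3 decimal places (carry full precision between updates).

0.847

After 'falling': P(storm) = 0.85·0.6000 / (0.85·0.6000 + 0.55·0.4000) ≈ 0.6986
After 'falling': P(storm) = 0.85·0.6986 / (0.85·0.6986 + 0.55·0.3014) ≈ 0.7818
After 'falling': P(storm) = 0.85·0.7818 / (0.85·0.7818 + 0.55·0.2182) ≈ 0.8470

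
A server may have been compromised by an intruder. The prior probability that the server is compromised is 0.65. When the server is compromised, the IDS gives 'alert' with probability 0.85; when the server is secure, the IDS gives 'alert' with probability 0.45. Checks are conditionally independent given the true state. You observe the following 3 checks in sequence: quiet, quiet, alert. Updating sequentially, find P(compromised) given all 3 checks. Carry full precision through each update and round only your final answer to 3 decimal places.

0.207

After 'quiet': P(compromised) = 0.15·0.6500 / (0.15·0.6500 + 0.55·0.3500) ≈ 0.3362
After 'quiet': P(compromised) = 0.15·0.3362 / (0.15·0.3362 + 0.55·0.6638) ≈ 0.1214
After 'alert': P(compromised) = 0.85·0.1214 / (0.85·0.1214 + 0.45·0.8786) ≈ 0.2069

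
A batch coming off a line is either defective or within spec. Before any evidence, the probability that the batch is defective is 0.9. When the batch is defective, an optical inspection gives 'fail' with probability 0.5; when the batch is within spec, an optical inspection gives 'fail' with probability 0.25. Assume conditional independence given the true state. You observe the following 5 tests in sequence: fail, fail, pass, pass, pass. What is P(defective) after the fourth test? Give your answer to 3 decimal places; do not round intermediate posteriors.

0.941

Each posterior becomes the prior for the next update.
After 'fail': P(defective) = 0.5·0.9000 / (0.5·0.9000 + 0.25·0.1000) ≈ 0.9474
After 'fail': P(defective) = 0.5·0.9474 / (0.5·0.9474 + 0.25·0.0526) ≈ 0.9730
After 'pass': P(defective) = 0.5·0.9730 / (0.5·0.9730 + 0.75·0.0270) ≈ 0.9600
After 'pass': P(defective) = 0.5·0.9600 / (0.5·0.9600 + 0.75·0.0400) ≈ 0.9412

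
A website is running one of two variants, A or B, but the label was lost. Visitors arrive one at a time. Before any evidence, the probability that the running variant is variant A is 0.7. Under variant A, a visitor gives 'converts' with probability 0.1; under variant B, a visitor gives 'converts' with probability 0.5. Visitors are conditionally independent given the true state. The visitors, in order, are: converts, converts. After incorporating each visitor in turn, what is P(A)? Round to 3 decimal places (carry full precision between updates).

0.085

Each posterior becomes the prior for the next update.
After 'converts': P(A) = 0.1·0.7000 / (0.1·0.7000 + 0.5·0.3000) ≈ 0.3182
After 'converts': P(A) = 0.1·0.3182 / (0.1·0.3182 + 0.5·0.6818) ≈ 0.0854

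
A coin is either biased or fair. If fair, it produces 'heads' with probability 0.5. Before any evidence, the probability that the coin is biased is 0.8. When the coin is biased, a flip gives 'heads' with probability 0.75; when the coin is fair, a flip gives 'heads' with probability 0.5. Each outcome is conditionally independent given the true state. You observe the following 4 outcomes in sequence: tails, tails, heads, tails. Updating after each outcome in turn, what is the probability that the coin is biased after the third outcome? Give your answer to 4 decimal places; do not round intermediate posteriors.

Each posterior becomes the prior for the next update.
After 'tails': P(biased) = 0.25·0.8000 / (0.25·0.8000 + 0.5·0.2000) ≈ 0.6667
After 'tails': P(biased) = 0.25·0.6667 / (0.25·0.6667 + 0.5·0.3333) ≈ 0.5000
After 'heads': P(biased) = 0.75·0.5000 / (0.75·0.5000 + 0.5·0.5000) ≈ 0.6000

0.6000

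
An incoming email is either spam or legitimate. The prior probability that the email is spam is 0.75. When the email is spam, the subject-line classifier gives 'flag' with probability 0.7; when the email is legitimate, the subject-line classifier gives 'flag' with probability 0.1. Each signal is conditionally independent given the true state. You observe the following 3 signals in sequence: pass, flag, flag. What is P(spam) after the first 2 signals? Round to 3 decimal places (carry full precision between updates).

After 'pass': P(spam) = 0.3·0.7500 / (0.3·0.7500 + 0.9·0.2500) ≈ 0.5000
After 'flag': P(spam) = 0.7·0.5000 / (0.7·0.5000 + 0.1·0.5000) ≈ 0.8750

0.875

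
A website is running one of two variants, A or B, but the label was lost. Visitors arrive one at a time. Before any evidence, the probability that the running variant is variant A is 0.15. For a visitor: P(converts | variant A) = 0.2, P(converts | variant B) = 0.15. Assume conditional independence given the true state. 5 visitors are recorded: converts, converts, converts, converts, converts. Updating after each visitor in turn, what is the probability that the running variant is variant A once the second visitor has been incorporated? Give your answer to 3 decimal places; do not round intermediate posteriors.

0.239

After 'converts': P(A) = 0.2·0.1500 / (0.2·0.1500 + 0.15·0.8500) ≈ 0.1905
After 'converts': P(A) = 0.2·0.1905 / (0.2·0.1905 + 0.15·0.8095) ≈ 0.2388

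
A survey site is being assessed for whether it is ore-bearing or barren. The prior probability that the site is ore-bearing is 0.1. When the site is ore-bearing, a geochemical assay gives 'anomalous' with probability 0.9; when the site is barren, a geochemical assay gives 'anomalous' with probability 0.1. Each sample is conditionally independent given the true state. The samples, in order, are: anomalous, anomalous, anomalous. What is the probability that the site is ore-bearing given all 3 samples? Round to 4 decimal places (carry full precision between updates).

After 'anomalous': P(ore) = 0.9·0.1000 / (0.9·0.1000 + 0.1·0.9000) ≈ 0.5000
After 'anomalous': P(ore) = 0.9·0.5000 / (0.9·0.5000 + 0.1·0.5000) ≈ 0.9000
After 'anomalous': P(ore) = 0.9·0.9000 / (0.9·0.9000 + 0.1·0.1000) ≈ 0.9878

0.9878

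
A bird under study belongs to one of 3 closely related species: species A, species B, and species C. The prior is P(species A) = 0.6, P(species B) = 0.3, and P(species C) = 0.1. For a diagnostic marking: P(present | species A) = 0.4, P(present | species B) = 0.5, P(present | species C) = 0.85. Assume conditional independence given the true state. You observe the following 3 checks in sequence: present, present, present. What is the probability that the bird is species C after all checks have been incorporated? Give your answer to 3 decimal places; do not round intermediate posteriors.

After 'present': normaliser = 0.4·0.6000 + 0.5·0.3000 + 0.85·0.1000; P(species A) ≈ 0.5053, P(species B) ≈ 0.3158, P(species C) ≈ 0.1789
After 'present': normaliser = 0.4·0.5053 + 0.5·0.3158 + 0.85·0.1789; P(species A) ≈ 0.3947, P(species B) ≈ 0.3083, P(species C) ≈ 0.2970
After 'present': normaliser = 0.4·0.3947 + 0.5·0.3083 + 0.85·0.2970; P(species A) ≈ 0.2797, P(species B) ≈ 0.2731, P(species C) ≈ 0.4472

0.447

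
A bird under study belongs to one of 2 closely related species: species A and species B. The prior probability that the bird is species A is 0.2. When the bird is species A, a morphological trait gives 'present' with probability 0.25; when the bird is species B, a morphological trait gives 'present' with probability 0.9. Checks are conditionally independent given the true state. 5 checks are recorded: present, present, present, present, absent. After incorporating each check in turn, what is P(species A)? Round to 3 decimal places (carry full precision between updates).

After 'present': P(species A) = 0.25·0.2000 / (0.25·0.2000 + 0.9·0.8000) ≈ 0.0649
After 'present': P(species A) = 0.25·0.0649 / (0.25·0.0649 + 0.9·0.9351) ≈ 0.0189
After 'present': P(species A) = 0.25·0.0189 / (0.25·0.0189 + 0.9·0.9811) ≈ 0.0053
After 'present': P(species A) = 0.25·0.0053 / (0.25·0.0053 + 0.9·0.9947) ≈ 0.0015
After 'absent': P(species A) = 0.75·0.0015 / (0.75·0.0015 + 0.1·0.9985) ≈ 0.0110

0.011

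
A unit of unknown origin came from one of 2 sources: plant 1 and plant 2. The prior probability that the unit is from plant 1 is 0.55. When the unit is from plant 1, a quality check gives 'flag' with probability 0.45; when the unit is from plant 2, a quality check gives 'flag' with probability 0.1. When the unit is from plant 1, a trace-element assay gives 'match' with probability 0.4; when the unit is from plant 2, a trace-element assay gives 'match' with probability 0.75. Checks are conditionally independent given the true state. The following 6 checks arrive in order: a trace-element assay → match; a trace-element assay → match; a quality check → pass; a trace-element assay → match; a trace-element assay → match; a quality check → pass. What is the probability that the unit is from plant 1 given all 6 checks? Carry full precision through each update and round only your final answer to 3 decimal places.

After a trace-element assay='match': P(plant 1) = 0.4·0.5500 / (0.4·0.5500 + 0.75·0.4500) ≈ 0.3946
After a trace-element assay='match': P(plant 1) = 0.4·0.3946 / (0.4·0.3946 + 0.75·0.6054) ≈ 0.2580
After a quality check='pass': P(plant 1) = 0.55·0.2580 / (0.55·0.2580 + 0.9·0.7420) ≈ 0.1752
After a trace-element assay='match': P(plant 1) = 0.4·0.1752 / (0.4·0.1752 + 0.75·0.8248) ≈ 0.1018
After a trace-element assay='match': P(plant 1) = 0.4·0.1018 / (0.4·0.1018 + 0.75·0.8982) ≈ 0.0570
After a quality check='pass': P(plant 1) = 0.55·0.0570 / (0.55·0.0570 + 0.9·0.9430) ≈ 0.0356

0.036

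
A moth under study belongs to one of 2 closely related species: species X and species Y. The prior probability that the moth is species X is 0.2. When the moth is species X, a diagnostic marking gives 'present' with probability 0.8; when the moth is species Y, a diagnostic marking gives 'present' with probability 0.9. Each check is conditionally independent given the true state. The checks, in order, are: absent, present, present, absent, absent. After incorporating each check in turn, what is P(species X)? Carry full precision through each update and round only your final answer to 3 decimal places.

After 'absent': P(species X) = 0.2·0.2000 / (0.2·0.2000 + 0.1·0.8000) ≈ 0.3333
After 'present': P(species X) = 0.8·0.3333 / (0.8·0.3333 + 0.9·0.6667) ≈ 0.3077
After 'present': P(species X) = 0.8·0.3077 / (0.8·0.3077 + 0.9·0.6923) ≈ 0.2832
After 'absent': P(species X) = 0.2·0.2832 / (0.2·0.2832 + 0.1·0.7168) ≈ 0.4414
After 'absent': P(species X) = 0.2·0.4414 / (0.2·0.4414 + 0.1·0.5586) ≈ 0.6124

0.612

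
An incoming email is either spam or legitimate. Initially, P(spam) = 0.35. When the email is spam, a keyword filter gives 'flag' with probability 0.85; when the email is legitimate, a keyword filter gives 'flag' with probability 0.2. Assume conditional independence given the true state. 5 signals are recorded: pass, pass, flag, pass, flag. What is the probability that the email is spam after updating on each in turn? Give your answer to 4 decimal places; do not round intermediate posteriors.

Each posterior becomes the prior for the next update.
After 'pass': P(spam) = 0.15·0.3500 / (0.15·0.3500 + 0.8·0.6500) ≈ 0.0917
After 'pass': P(spam) = 0.15·0.0917 / (0.15·0.0917 + 0.8·0.9083) ≈ 0.0186
After 'flag': P(spam) = 0.85·0.0186 / (0.85·0.0186 + 0.2·0.9814) ≈ 0.0745
After 'pass': P(spam) = 0.15·0.0745 / (0.15·0.0745 + 0.8·0.9255) ≈ 0.0149
After 'flag': P(spam) = 0.85·0.0149 / (0.85·0.0149 + 0.2·0.9851) ≈ 0.0602

0.0602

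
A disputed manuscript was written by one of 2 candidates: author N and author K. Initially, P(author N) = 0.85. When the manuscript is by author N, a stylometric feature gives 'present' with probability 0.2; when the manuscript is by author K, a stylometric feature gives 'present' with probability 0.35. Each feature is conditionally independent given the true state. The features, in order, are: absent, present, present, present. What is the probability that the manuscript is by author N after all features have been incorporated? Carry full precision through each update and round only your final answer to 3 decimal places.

After 'absent': P(author N) = 0.8·0.8500 / (0.8·0.8500 + 0.65·0.1500) ≈ 0.8746
After 'present': P(author N) = 0.2·0.8746 / (0.2·0.8746 + 0.35·0.1254) ≈ 0.7994
After 'present': P(author N) = 0.2·0.7994 / (0.2·0.7994 + 0.35·0.2006) ≈ 0.6949
After 'present': P(author N) = 0.2·0.6949 / (0.2·0.6949 + 0.35·0.3051) ≈ 0.5655

0.565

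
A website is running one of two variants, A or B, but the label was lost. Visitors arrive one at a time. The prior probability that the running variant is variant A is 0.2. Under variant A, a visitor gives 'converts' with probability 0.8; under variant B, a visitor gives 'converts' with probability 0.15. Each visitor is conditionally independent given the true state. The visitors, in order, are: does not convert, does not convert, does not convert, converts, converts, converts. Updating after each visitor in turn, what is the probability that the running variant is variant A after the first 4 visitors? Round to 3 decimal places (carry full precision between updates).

Apply Bayes' rule sequentially, carrying P(A) forward.
After 'does not convert': P(A) = 0.2·0.2000 / (0.2·0.2000 + 0.85·0.8000) ≈ 0.0556
After 'does not convert': P(A) = 0.2·0.0556 / (0.2·0.0556 + 0.85·0.9444) ≈ 0.0137
After 'does not convert': P(A) = 0.2·0.0137 / (0.2·0.0137 + 0.85·0.9863) ≈ 0.0032
After 'converts': P(A) = 0.8·0.0032 / (0.8·0.0032 + 0.15·0.9968) ≈ 0.0171

0.017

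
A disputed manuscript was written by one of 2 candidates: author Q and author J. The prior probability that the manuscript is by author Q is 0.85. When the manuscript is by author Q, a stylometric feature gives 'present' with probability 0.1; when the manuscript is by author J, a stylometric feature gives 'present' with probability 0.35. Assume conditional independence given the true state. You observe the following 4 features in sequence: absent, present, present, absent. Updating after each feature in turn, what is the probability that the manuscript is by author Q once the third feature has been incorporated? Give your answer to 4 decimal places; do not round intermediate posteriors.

0.3904

After 'absent': P(author Q) = 0.9·0.8500 / (0.9·0.8500 + 0.65·0.1500) ≈ 0.8870
After 'present': P(author Q) = 0.1·0.8870 / (0.1·0.8870 + 0.35·0.1130) ≈ 0.6915
After 'present': P(author Q) = 0.1·0.6915 / (0.1·0.6915 + 0.35·0.3085) ≈ 0.3904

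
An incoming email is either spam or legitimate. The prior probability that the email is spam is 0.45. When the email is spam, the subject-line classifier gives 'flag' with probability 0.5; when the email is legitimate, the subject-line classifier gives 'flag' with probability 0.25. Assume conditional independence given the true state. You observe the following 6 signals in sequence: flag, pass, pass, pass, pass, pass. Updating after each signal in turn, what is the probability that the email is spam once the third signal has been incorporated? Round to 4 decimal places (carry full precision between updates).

0.4211

Apply Bayes' rule sequentially, carrying P(spam) forward.
After 'flag': P(spam) = 0.5·0.4500 / (0.5·0.4500 + 0.25·0.5500) ≈ 0.6207
After 'pass': P(spam) = 0.5·0.6207 / (0.5·0.6207 + 0.75·0.3793) ≈ 0.5217
After 'pass': P(spam) = 0.5·0.5217 / (0.5·0.5217 + 0.75·0.4783) ≈ 0.4211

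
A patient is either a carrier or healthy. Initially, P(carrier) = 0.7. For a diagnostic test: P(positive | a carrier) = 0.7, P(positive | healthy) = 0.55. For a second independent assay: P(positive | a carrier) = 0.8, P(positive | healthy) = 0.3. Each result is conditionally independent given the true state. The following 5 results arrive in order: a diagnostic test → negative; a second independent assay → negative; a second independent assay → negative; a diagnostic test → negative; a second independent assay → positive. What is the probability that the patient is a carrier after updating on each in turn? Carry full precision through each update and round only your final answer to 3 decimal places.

Apply Bayes' rule sequentially, carrying P(carrier) forward.
After a diagnostic test='negative': P(carrier) = 0.3·0.7000 / (0.3·0.7000 + 0.45·0.3000) ≈ 0.6087
After a second independent assay='negative': P(carrier) = 0.2·0.6087 / (0.2·0.6087 + 0.7·0.3913) ≈ 0.3077
After a second independent assay='negative': P(carrier) = 0.2·0.3077 / (0.2·0.3077 + 0.7·0.6923) ≈ 0.1127
After a diagnostic test='negative': P(carrier) = 0.3·0.1127 / (0.3·0.1127 + 0.45·0.8873) ≈ 0.0780
After a second independent assay='positive': P(carrier) = 0.8·0.0780 / (0.8·0.0780 + 0.3·0.9220) ≈ 0.1842

0.184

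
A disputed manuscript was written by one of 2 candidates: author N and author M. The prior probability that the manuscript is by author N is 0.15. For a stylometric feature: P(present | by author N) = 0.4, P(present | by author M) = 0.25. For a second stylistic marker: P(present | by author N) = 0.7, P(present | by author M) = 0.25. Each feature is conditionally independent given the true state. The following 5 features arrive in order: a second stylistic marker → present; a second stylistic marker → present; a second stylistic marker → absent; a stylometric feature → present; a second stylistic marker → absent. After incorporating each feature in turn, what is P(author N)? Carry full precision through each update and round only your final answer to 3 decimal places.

Apply Bayes' rule sequentially, carrying P(author N) forward.
After a second stylistic marker='present': P(author N) = 0.7·0.1500 / (0.7·0.1500 + 0.25·0.8500) ≈ 0.3307
After a second stylistic marker='present': P(author N) = 0.7·0.3307 / (0.7·0.3307 + 0.25·0.6693) ≈ 0.5805
After a second stylistic marker='absent': P(author N) = 0.3·0.5805 / (0.3·0.5805 + 0.75·0.4195) ≈ 0.3563
After a stylometric feature='present': P(author N) = 0.4·0.3563 / (0.4·0.3563 + 0.25·0.6437) ≈ 0.4696
After a second stylistic marker='absent': P(author N) = 0.3·0.4696 / (0.3·0.4696 + 0.75·0.5304) ≈ 0.2615

0.262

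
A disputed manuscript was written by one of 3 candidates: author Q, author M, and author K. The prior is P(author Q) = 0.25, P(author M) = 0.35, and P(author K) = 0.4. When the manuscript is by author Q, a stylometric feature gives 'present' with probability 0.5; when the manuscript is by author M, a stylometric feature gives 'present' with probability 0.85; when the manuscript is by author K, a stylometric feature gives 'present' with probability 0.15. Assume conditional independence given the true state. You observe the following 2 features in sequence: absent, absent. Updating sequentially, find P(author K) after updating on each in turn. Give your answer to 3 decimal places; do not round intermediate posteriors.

0.804

After 'absent': normaliser = 0.5·0.2500 + 0.15·0.3500 + 0.85·0.4000; P(author Q) ≈ 0.2415, P(author M) ≈ 0.1014, P(author K) ≈ 0.6570
After 'absent': normaliser = 0.5·0.2415 + 0.15·0.1014 + 0.85·0.6570; P(author Q) ≈ 0.1739, P(author M) ≈ 0.0219, P(author K) ≈ 0.8042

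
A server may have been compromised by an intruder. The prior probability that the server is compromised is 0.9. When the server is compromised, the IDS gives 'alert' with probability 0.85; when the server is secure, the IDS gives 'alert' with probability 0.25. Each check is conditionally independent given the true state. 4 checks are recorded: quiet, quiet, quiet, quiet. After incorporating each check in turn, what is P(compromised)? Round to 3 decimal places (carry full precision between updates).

After 'quiet': P(compromised) = 0.15·0.9000 / (0.15·0.9000 + 0.75·0.1000) ≈ 0.6429
After 'quiet': P(compromised) = 0.15·0.6429 / (0.15·0.6429 + 0.75·0.3571) ≈ 0.2647
After 'quiet': P(compromised) = 0.15·0.2647 / (0.15·0.2647 + 0.75·0.7353) ≈ 0.0672
After 'quiet': P(compromised) = 0.15·0.0672 / (0.15·0.0672 + 0.75·0.9328) ≈ 0.0142

0.014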